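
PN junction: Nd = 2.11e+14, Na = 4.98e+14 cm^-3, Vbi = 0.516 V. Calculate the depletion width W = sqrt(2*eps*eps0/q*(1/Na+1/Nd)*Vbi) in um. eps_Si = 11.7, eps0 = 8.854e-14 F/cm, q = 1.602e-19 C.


Step 1: 1/Na + 1/Nd = 1/4.98e+14 + 1/2.11e+14 = 6.74737e-15
Step 2: 2*eps*eps0/q = 2*11.7*8.854e-14/1.602e-19 = 1.293281e+07
Step 3: W^2 = 1.293281e+07 * 6.74737e-15 * 0.516 = 4.50274e-08
Step 4: W = sqrt(4.50274e-08) = 2.122e-04 cm = 2.122 um

2.122


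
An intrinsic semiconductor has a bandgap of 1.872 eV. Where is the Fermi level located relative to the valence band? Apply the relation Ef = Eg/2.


Step 1: For an intrinsic semiconductor, the Fermi level sits at midgap.
Step 2: Ef = Eg / 2 = 1.872 / 2 = 0.936 eV

0.936


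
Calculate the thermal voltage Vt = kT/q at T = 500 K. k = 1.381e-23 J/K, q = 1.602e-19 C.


Step 1: kT = 1.381e-23 * 500 = 6.905e-21 J
Step 2: Vt = kT/q = 6.905e-21 / 1.602e-19
Step 3: Vt = 0.0431 V

0.0431


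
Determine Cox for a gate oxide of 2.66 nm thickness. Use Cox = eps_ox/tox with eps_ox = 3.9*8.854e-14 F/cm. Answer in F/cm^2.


Step 1: eps_ox = 3.9 * 8.854e-14 = 3.45306e-13 F/cm
Step 2: tox in cm = 2.66 nm * 1e-7 = 2.6600e-07 cm
Step 3: Cox = 3.45306e-13 / 2.6600e-07 = 1.30e-06 F/cm^2

1.30e-06


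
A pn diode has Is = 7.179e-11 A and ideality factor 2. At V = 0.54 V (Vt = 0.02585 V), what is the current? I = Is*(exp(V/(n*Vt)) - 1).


Step 1: V/(n*Vt) = 0.54/(2*0.02585) = 10.4449
Step 2: exp(10.4449) = 3.4369e+04
Step 3: I = 7.179e-11 * (3.4369e+04 - 1) = 2.47e-06 A

2.47e-06


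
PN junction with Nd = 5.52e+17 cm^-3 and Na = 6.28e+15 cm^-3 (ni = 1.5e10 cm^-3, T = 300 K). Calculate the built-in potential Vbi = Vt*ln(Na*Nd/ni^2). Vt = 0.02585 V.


Step 1: Compute Na*Nd/ni^2 = 6.28e+15 * 5.52e+17 / (1.5e10)^2 = 1.5407e+13
Step 2: ln(1.5407e+13) = 30.3658
Step 3: Vbi = 0.02585 * 30.3658 = 0.785 V

0.785


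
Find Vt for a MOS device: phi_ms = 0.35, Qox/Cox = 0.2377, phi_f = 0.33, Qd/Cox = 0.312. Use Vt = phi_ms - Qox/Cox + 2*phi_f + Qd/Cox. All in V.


Step 1: Vt = phi_ms - Qox/Cox + 2*phi_f + Qd/Cox
Step 2: Vt = 0.35 - 0.2377 + 2*0.33 + 0.312
Step 3: Vt = 0.35 - 0.2377 + 0.66 + 0.312
Step 4: Vt = 1.0843 V

1.0843


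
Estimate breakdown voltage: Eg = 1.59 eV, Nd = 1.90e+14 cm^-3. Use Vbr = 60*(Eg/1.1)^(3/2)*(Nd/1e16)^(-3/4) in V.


Step 1: Eg/1.1 = 1.59/1.1 = 1.445455
Step 2: (Eg/1.1)^1.5 = 1.445455^1.5 = 1.737828
Step 3: (Nd/1e16)^(-0.75) = (0.019)^(-0.75) = 19.540461
Step 4: Vbr = 60 * 1.737828 * 19.540461 = 2037.5 V

2037.5


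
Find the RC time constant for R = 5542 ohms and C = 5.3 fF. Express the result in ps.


Step 1: tau = R * C
Step 2: tau = 5542 * 5.3 fF = 5542 * 5.3e-15 F
Step 3: tau = 2.93726e-11 s = 29.3726 ps

29.3726


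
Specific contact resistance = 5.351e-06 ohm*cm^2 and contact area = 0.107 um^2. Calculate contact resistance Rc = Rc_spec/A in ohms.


Step 1: Convert area to cm^2: 0.107 um^2 = 1.0700e-09 cm^2
Step 2: Rc = Rc_spec / A = 5.351e-06 / 1.0700e-09
Step 3: Rc = 5.00e+03 ohms

5.00e+03


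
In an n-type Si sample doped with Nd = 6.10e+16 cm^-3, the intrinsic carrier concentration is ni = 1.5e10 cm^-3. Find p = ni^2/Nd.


Step 1: Since Nd >> ni, n ≈ Nd = 6.10e+16 cm^-3
Step 2: p = ni^2 / n = (1.5e10)^2 / 6.10e+16
Step 3: p = 2.25e20 / 6.10e+16 = 3.69e+03 cm^-3

3.69e+03


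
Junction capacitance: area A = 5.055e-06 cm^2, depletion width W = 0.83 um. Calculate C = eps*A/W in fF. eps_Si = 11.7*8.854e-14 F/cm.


Step 1: eps_Si = 11.7 * 8.854e-14 = 1.035918e-12 F/cm
Step 2: W in cm = 0.83 * 1e-4 = 8.30e-05 cm
Step 3: C = 1.035918e-12 * 5.055e-06 / 8.30e-05 = 6.309115e-14 F
Step 4: C = 63.09 fF

63.09


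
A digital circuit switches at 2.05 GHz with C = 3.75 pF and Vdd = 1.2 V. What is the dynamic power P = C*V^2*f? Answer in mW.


Step 1: V^2 = 1.2^2 = 1.44 V^2
Step 2: P = C*V^2*f = 3.75e-12 F * 1.44 * 2.05e9 Hz
Step 3: P = 1.107e-02 W
Step 4: P = 11.07 mW

11.07


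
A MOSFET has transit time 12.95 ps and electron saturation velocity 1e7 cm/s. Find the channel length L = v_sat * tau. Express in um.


Step 1: tau in seconds = 12.95 ps * 1e-12 = 1.2950e-11 s
Step 2: L = v_sat * tau = 1e7 * 1.2950e-11 = 1.2950e-04 cm
Step 3: L in um = 1.2950e-04 * 1e4 = 1.295 um

1.295


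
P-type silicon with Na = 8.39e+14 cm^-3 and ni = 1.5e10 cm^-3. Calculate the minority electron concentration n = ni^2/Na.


Step 1: Majority hole concentration p ≈ Na = 8.39e+14 cm^-3
Step 2: n = ni^2 / Na = (1.5e10)^2 / 8.39e+14
Step 3: n = 2.68e+05 cm^-3

2.68e+05


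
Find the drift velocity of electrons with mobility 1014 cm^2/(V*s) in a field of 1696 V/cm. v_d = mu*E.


Step 1: v_d = mu * E
Step 2: v_d = 1014 * 1696 = 1719744
Step 3: v_d = 1.72e+06 cm/s

1.72e+06


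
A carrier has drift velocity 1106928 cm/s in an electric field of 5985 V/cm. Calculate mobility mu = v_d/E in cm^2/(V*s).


Step 1: mu = v_d / E
Step 2: mu = 1106928 / 5985
Step 3: mu = 184.95 cm^2/(V*s)

184.95


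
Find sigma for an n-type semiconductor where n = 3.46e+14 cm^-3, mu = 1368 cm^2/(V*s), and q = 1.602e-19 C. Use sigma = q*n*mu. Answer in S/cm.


Step 1: sigma = q * n * mu
Step 2: sigma = 1.602e-19 * 3.46e+14 * 1368
Step 3: sigma = 7.583e-02 S/cm

7.583e-02


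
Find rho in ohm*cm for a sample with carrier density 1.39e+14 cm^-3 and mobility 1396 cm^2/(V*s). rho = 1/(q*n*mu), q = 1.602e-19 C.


Step 1: sigma = q * n * mu = 1.602e-19 * 1.39e+14 * 1396 = 3.10858e-02 S/cm
Step 2: rho = 1 / sigma = 1 / 3.10858e-02 = 32.17 ohm*cm

32.17


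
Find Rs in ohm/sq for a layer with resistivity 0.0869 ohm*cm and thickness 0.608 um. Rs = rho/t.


Step 1: Convert thickness to cm: t = 0.608 um = 6.0800e-05 cm
Step 2: Rs = rho / t = 0.0869 / 6.0800e-05
Step 3: Rs = 1429.3 ohm/sq

1429.3


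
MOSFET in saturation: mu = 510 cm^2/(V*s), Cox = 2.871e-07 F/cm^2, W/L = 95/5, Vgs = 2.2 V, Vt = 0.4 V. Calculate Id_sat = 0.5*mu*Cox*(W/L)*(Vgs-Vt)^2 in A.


Step 1: Overdrive voltage Vov = Vgs - Vt = 2.2 - 0.4 = 1.8 V
Step 2: W/L = 95/5 = 19
Step 3: Id = 0.5 * 510 * 2.871e-07 * 19 * 1.8^2
Step 4: Id = 4.51e-03 A

4.51e-03


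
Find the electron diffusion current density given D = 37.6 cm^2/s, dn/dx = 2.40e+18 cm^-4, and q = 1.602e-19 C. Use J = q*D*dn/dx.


Step 1: J = q * D * (dn/dx)
Step 2: J = 1.602e-19 * 37.6 * 2.40e+18
Step 3: J = 1.45e+01 A/cm^2

1.45e+01


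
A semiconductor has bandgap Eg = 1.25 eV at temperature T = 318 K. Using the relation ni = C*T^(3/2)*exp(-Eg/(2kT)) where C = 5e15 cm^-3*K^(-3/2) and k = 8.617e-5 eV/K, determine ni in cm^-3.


Step 1: Compute kT = 8.617e-5 * 318 = 0.02740206 eV
Step 2: Exponent = -Eg/(2kT) = -1.25/(2*0.02740206) = -22.80850
Step 3: T^(3/2) = 318^1.5 = 5670.75
Step 4: ni = 5e15 * 5670.75 * exp(-22.80850) = 3.52e+09 cm^-3

3.52e+09


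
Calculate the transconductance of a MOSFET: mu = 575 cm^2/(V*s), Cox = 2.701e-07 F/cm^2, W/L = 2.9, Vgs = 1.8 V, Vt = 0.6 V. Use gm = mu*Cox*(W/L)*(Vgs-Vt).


Step 1: Vov = Vgs - Vt = 1.8 - 0.6 = 1.2 V
Step 2: gm = mu * Cox * (W/L) * Vov
Step 3: gm = 575 * 2.701e-07 * 2.9 * 1.2 = 5.40e-04 S

5.40e-04


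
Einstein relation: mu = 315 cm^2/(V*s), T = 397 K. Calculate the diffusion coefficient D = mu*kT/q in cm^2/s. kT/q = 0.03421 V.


Step 1: D = mu * (kT/q)
Step 2: D = 315 * 0.03421
Step 3: D = 10.78 cm^2/s

10.78


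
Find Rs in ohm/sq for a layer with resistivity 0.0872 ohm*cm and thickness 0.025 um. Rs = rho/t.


Step 1: Convert thickness to cm: t = 0.025 um = 2.5000e-06 cm
Step 2: Rs = rho / t = 0.0872 / 2.5000e-06
Step 3: Rs = 34880.0 ohm/sq

34880.0


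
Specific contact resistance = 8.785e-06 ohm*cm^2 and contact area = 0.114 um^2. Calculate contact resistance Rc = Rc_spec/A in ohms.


Step 1: Convert area to cm^2: 0.114 um^2 = 1.1400e-09 cm^2
Step 2: Rc = Rc_spec / A = 8.785e-06 / 1.1400e-09
Step 3: Rc = 7.71e+03 ohms

7.71e+03


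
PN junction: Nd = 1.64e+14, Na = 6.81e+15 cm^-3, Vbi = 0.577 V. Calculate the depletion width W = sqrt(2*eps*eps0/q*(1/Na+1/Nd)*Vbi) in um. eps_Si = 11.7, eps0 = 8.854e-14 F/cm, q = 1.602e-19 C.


Step 1: 1/Na + 1/Nd = 1/6.81e+15 + 1/1.64e+14 = 6.24440e-15
Step 2: 2*eps*eps0/q = 2*11.7*8.854e-14/1.602e-19 = 1.293281e+07
Step 3: W^2 = 1.293281e+07 * 6.24440e-15 * 0.577 = 4.65972e-08
Step 4: W = sqrt(4.65972e-08) = 2.159e-04 cm = 2.159 um

2.159


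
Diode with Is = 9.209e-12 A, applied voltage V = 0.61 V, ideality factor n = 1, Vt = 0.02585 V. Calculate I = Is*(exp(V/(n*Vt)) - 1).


Step 1: V/(n*Vt) = 0.61/(1*0.02585) = 23.5977
Step 2: exp(23.5977) = 1.7715e+10
Step 3: I = 9.209e-12 * (1.7715e+10 - 1) = 1.63e-01 A

1.63e-01


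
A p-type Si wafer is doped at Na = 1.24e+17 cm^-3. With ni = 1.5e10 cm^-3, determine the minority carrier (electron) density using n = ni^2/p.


Step 1: Majority hole concentration p ≈ Na = 1.24e+17 cm^-3
Step 2: n = ni^2 / Na = (1.5e10)^2 / 1.24e+17
Step 3: n = 1.81e+03 cm^-3

1.81e+03


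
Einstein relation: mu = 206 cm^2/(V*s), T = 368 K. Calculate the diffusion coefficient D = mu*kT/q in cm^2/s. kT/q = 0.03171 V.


Step 1: D = mu * (kT/q)
Step 2: D = 206 * 0.03171
Step 3: D = 6.53 cm^2/s

6.53


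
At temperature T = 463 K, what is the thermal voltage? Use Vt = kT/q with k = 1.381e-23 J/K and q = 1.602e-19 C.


Step 1: kT = 1.381e-23 * 463 = 6.39403e-21 J
Step 2: Vt = kT/q = 6.39403e-21 / 1.602e-19
Step 3: Vt = 0.03991 V

0.03991


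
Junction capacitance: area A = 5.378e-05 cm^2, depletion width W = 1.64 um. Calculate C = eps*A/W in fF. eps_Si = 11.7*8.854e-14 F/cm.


Step 1: eps_Si = 11.7 * 8.854e-14 = 1.035918e-12 F/cm
Step 2: W in cm = 1.64 * 1e-4 = 1.64e-04 cm
Step 3: C = 1.035918e-12 * 5.378e-05 / 1.64e-04 = 3.397053e-13 F
Step 4: C = 339.71 fF

339.71


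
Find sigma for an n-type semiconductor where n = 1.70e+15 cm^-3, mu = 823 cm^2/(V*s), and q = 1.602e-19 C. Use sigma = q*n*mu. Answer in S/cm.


Step 1: sigma = q * n * mu
Step 2: sigma = 1.602e-19 * 1.70e+15 * 823
Step 3: sigma = 2.241e-01 S/cm

2.241e-01


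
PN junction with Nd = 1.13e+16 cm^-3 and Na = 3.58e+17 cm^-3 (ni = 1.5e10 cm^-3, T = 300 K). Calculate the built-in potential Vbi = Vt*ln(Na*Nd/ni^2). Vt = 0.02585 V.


Step 1: Compute Na*Nd/ni^2 = 3.58e+17 * 1.13e+16 / (1.5e10)^2 = 1.7980e+13
Step 2: ln(1.7980e+13) = 30.5203
Step 3: Vbi = 0.02585 * 30.5203 = 0.789 V

0.789


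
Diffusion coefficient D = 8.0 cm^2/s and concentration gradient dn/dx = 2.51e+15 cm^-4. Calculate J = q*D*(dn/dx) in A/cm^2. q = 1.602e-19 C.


Step 1: J = q * D * (dn/dx)
Step 2: J = 1.602e-19 * 8.0 * 2.51e+15
Step 3: J = 3.22e-03 A/cm^2

3.22e-03


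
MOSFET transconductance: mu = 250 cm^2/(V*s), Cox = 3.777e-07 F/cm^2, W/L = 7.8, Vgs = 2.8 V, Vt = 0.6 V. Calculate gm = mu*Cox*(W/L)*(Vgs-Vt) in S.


Step 1: Vov = Vgs - Vt = 2.8 - 0.6 = 2.2 V
Step 2: gm = mu * Cox * (W/L) * Vov
Step 3: gm = 250 * 3.777e-07 * 7.8 * 2.2 = 1.62e-03 S

1.62e-03


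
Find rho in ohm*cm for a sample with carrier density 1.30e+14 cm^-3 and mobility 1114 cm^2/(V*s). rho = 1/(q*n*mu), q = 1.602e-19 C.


Step 1: sigma = q * n * mu = 1.602e-19 * 1.30e+14 * 1114 = 2.32002e-02 S/cm
Step 2: rho = 1 / sigma = 1 / 2.32002e-02 = 43.1 ohm*cm

43.1


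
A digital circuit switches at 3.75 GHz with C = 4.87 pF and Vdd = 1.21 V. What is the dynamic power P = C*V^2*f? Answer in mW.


Step 1: V^2 = 1.21^2 = 1.4641 V^2
Step 2: P = C*V^2*f = 4.87e-12 F * 1.4641 * 3.75e9 Hz
Step 3: P = 2.673812625e-02 W
Step 4: P = 26.738 mW

26.738


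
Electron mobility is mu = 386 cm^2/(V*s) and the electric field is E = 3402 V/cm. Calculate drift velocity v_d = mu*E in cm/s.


Step 1: v_d = mu * E
Step 2: v_d = 386 * 3402 = 1313172
Step 3: v_d = 1.31e+06 cm/s

1.31e+06


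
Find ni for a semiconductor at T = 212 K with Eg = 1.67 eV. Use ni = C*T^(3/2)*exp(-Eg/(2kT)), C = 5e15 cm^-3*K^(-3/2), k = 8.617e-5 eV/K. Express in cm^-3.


Step 1: Compute kT = 8.617e-5 * 212 = 0.01826804 eV
Step 2: Exponent = -Eg/(2kT) = -1.67/(2*0.01826804) = -45.70824
Step 3: T^(3/2) = 212^1.5 = 3086.77
Step 4: ni = 5e15 * 3086.77 * exp(-45.70824) = 2.18e-01 cm^-3

2.18e-01


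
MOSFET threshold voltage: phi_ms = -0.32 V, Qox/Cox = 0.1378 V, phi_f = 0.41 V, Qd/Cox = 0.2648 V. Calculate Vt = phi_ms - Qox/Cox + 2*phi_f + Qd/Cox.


Step 1: Vt = phi_ms - Qox/Cox + 2*phi_f + Qd/Cox
Step 2: Vt = -0.32 - 0.1378 + 2*0.41 + 0.2648
Step 3: Vt = -0.32 - 0.1378 + 0.82 + 0.2648
Step 4: Vt = 0.627 V

0.627


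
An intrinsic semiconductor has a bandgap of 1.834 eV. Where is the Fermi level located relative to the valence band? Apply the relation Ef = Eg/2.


Step 1: For an intrinsic semiconductor, the Fermi level sits at midgap.
Step 2: Ef = Eg / 2 = 1.834 / 2 = 0.917 eV

0.917


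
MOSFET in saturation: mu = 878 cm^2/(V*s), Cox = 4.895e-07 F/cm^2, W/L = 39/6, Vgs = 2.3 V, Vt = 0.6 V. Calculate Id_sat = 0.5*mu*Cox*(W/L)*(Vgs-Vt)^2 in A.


Step 1: Overdrive voltage Vov = Vgs - Vt = 2.3 - 0.6 = 1.7 V
Step 2: W/L = 39/6 = 6.5
Step 3: Id = 0.5 * 878 * 4.895e-07 * 6.5 * 1.7^2
Step 4: Id = 4.04e-03 A

4.04e-03


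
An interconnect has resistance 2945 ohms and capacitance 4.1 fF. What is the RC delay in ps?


Step 1: tau = R * C
Step 2: tau = 2945 * 4.1 fF = 2945 * 4.1e-15 F
Step 3: tau = 1.20745e-11 s = 12.0745 ps

12.0745


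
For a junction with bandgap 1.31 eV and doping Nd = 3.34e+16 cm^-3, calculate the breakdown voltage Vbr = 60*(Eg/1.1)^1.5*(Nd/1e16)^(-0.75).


Step 1: Eg/1.1 = 1.31/1.1 = 1.190909
Step 2: (Eg/1.1)^1.5 = 1.190909^1.5 = 1.299624
Step 3: (Nd/1e16)^(-0.75) = (3.34)^(-0.75) = 0.404753
Step 4: Vbr = 60 * 1.299624 * 0.404753 = 31.6 V

31.6


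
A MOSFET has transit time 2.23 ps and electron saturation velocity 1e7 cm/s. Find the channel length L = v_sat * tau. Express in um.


Step 1: tau in seconds = 2.23 ps * 1e-12 = 2.2300e-12 s
Step 2: L = v_sat * tau = 1e7 * 2.2300e-12 = 2.2300e-05 cm
Step 3: L in um = 2.2300e-05 * 1e4 = 0.223 um

0.223


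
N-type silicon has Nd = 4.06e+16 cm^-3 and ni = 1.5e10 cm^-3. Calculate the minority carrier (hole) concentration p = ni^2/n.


Step 1: Since Nd >> ni, n ≈ Nd = 4.06e+16 cm^-3
Step 2: p = ni^2 / n = (1.5e10)^2 / 4.06e+16
Step 3: p = 2.25e20 / 4.06e+16 = 5.54e+03 cm^-3

5.54e+03


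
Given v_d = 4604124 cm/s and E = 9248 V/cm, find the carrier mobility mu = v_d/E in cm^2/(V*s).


Step 1: mu = v_d / E
Step 2: mu = 4604124 / 9248
Step 3: mu = 497.85 cm^2/(V*s)

497.85


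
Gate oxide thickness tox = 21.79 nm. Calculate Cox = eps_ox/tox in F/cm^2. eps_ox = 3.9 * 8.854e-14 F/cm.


Step 1: eps_ox = 3.9 * 8.854e-14 = 3.45306e-13 F/cm
Step 2: tox in cm = 21.79 nm * 1e-7 = 2.1790e-06 cm
Step 3: Cox = 3.45306e-13 / 2.1790e-06 = 1.58e-07 F/cm^2

1.58e-07


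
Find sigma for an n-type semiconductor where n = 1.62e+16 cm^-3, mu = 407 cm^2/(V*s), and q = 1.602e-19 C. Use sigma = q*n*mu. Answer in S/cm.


Step 1: sigma = q * n * mu
Step 2: sigma = 1.602e-19 * 1.62e+16 * 407
Step 3: sigma = 1.056e+00 S/cm

1.056e+00


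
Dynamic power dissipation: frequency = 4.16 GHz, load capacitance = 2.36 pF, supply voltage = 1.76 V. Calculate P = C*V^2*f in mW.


Step 1: V^2 = 1.76^2 = 3.0976 V^2
Step 2: P = C*V^2*f = 2.36e-12 F * 3.0976 * 4.16e9 Hz
Step 3: P = 3.041099776e-02 W
Step 4: P = 30.411 mW

30.411


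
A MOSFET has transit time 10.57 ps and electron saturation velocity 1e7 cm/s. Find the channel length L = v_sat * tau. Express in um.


Step 1: tau in seconds = 10.57 ps * 1e-12 = 1.0570e-11 s
Step 2: L = v_sat * tau = 1e7 * 1.0570e-11 = 1.0570e-04 cm
Step 3: L in um = 1.0570e-04 * 1e4 = 1.057 um

1.057


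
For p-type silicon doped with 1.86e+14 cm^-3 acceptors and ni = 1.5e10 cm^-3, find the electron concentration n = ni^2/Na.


Step 1: Majority hole concentration p ≈ Na = 1.86e+14 cm^-3
Step 2: n = ni^2 / Na = (1.5e10)^2 / 1.86e+14
Step 3: n = 1.21e+06 cm^-3

1.21e+06


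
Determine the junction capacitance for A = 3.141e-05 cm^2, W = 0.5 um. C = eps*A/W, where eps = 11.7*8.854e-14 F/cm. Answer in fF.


Step 1: eps_Si = 11.7 * 8.854e-14 = 1.035918e-12 F/cm
Step 2: W in cm = 0.5 * 1e-4 = 5.00e-05 cm
Step 3: C = 1.035918e-12 * 3.141e-05 / 5.00e-05 = 6.507637e-13 F
Step 4: C = 650.76 fF

650.76


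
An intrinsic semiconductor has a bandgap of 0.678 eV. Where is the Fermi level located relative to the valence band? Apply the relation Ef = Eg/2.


Step 1: For an intrinsic semiconductor, the Fermi level sits at midgap.
Step 2: Ef = Eg / 2 = 0.678 / 2 = 0.339 eV

0.339


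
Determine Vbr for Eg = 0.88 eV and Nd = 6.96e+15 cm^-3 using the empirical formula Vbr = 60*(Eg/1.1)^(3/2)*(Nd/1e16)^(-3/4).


Step 1: Eg/1.1 = 0.88/1.1 = 0.800000
Step 2: (Eg/1.1)^1.5 = 0.800000^1.5 = 0.715542
Step 3: (Nd/1e16)^(-0.75) = (0.696)^(-0.75) = 1.312330
Step 4: Vbr = 60 * 0.715542 * 1.312330 = 56.3 V

56.3


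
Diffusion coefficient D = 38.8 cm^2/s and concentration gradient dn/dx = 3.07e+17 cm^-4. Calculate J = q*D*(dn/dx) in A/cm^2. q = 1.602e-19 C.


Step 1: J = q * D * (dn/dx)
Step 2: J = 1.602e-19 * 38.8 * 3.07e+17
Step 3: J = 1.91e+00 A/cm^2

1.91e+00


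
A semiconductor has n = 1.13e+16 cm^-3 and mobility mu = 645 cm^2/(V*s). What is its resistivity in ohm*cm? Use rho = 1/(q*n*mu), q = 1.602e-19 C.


Step 1: sigma = q * n * mu = 1.602e-19 * 1.13e+16 * 645 = 1.16762e+00 S/cm
Step 2: rho = 1 / sigma = 1 / 1.16762e+00 = 0.8564 ohm*cm

0.8564


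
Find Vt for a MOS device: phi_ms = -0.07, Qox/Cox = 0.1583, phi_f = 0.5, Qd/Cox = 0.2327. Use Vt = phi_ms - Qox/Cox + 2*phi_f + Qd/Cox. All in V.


Step 1: Vt = phi_ms - Qox/Cox + 2*phi_f + Qd/Cox
Step 2: Vt = -0.07 - 0.1583 + 2*0.5 + 0.2327
Step 3: Vt = -0.07 - 0.1583 + 1.0 + 0.2327
Step 4: Vt = 1.0044 V

1.0044


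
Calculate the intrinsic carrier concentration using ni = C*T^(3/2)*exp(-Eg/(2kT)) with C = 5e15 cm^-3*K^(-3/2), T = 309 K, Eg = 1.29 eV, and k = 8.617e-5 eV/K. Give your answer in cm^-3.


Step 1: Compute kT = 8.617e-5 * 309 = 0.02662653 eV
Step 2: Exponent = -Eg/(2kT) = -1.29/(2*0.02662653) = -24.22396
Step 3: T^(3/2) = 309^1.5 = 5431.72
Step 4: ni = 5e15 * 5431.72 * exp(-24.22396) = 8.20e+08 cm^-3

8.20e+08


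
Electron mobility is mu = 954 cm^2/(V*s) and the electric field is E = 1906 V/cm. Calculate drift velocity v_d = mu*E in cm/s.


Step 1: v_d = mu * E
Step 2: v_d = 954 * 1906 = 1818324
Step 3: v_d = 1.82e+06 cm/s

1.82e+06


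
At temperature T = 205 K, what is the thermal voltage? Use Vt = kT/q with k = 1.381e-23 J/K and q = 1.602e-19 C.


Step 1: kT = 1.381e-23 * 205 = 2.83105e-21 J
Step 2: Vt = kT/q = 2.83105e-21 / 1.602e-19
Step 3: Vt = 0.01767 V

0.01767


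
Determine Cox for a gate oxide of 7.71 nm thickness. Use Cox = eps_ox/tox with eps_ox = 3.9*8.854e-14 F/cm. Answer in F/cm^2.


Step 1: eps_ox = 3.9 * 8.854e-14 = 3.45306e-13 F/cm
Step 2: tox in cm = 7.71 nm * 1e-7 = 7.7100e-07 cm
Step 3: Cox = 3.45306e-13 / 7.7100e-07 = 4.48e-07 F/cm^2

4.48e-07


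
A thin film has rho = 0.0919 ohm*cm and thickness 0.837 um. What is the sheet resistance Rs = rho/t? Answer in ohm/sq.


Step 1: Convert thickness to cm: t = 0.837 um = 8.3700e-05 cm
Step 2: Rs = rho / t = 0.0919 / 8.3700e-05
Step 3: Rs = 1098.0 ohm/sq

1098.0


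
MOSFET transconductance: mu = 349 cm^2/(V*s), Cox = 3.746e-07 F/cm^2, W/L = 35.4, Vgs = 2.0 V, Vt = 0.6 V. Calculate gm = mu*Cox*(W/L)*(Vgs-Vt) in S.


Step 1: Vov = Vgs - Vt = 2.0 - 0.6 = 1.4 V
Step 2: gm = mu * Cox * (W/L) * Vov
Step 3: gm = 349 * 3.746e-07 * 35.4 * 1.4 = 6.48e-03 S

6.48e-03


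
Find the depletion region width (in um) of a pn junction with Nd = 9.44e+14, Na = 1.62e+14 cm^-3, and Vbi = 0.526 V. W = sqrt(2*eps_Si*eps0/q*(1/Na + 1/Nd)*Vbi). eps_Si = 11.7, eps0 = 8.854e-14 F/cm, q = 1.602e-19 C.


Step 1: 1/Na + 1/Nd = 1/1.62e+14 + 1/9.44e+14 = 7.23216e-15
Step 2: 2*eps*eps0/q = 2*11.7*8.854e-14/1.602e-19 = 1.293281e+07
Step 3: W^2 = 1.293281e+07 * 7.23216e-15 * 0.526 = 4.91979e-08
Step 4: W = sqrt(4.91979e-08) = 2.218e-04 cm = 2.218 um

2.218


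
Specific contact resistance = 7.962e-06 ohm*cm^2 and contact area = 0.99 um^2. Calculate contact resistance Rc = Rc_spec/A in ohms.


Step 1: Convert area to cm^2: 0.99 um^2 = 9.9000e-09 cm^2
Step 2: Rc = Rc_spec / A = 7.962e-06 / 9.9000e-09
Step 3: Rc = 8.04e+02 ohms

8.04e+02


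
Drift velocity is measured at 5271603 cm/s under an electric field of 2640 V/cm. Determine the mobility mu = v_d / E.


Step 1: mu = v_d / E
Step 2: mu = 5271603 / 2640
Step 3: mu = 1996.82 cm^2/(V*s)

1996.82


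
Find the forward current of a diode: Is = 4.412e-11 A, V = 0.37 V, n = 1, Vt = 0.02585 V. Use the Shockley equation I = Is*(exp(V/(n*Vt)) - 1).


Step 1: V/(n*Vt) = 0.37/(1*0.02585) = 14.3133
Step 2: exp(14.3133) = 1.6451e+06
Step 3: I = 4.412e-11 * (1.6451e+06 - 1) = 7.26e-05 A

7.26e-05


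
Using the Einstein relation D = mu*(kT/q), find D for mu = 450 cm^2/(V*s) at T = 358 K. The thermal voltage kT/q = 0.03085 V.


Step 1: D = mu * (kT/q)
Step 2: D = 450 * 0.03085
Step 3: D = 13.88 cm^2/s

13.88


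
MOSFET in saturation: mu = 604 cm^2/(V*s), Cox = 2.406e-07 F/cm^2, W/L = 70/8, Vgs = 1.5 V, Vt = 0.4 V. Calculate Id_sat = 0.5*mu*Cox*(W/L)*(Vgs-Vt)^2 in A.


Step 1: Overdrive voltage Vov = Vgs - Vt = 1.5 - 0.4 = 1.1 V
Step 2: W/L = 70/8 = 8.75
Step 3: Id = 0.5 * 604 * 2.406e-07 * 8.75 * 1.1^2
Step 4: Id = 7.69e-04 A

7.69e-04


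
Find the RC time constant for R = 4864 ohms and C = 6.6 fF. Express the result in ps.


Step 1: tau = R * C
Step 2: tau = 4864 * 6.6 fF = 4864 * 6.6e-15 F
Step 3: tau = 3.21024e-11 s = 32.1024 ps

32.1024


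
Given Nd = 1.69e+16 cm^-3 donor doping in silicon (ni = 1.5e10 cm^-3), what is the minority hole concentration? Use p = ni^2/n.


Step 1: Since Nd >> ni, n ≈ Nd = 1.69e+16 cm^-3
Step 2: p = ni^2 / n = (1.5e10)^2 / 1.69e+16
Step 3: p = 2.25e20 / 1.69e+16 = 1.33e+04 cm^-3

1.33e+04


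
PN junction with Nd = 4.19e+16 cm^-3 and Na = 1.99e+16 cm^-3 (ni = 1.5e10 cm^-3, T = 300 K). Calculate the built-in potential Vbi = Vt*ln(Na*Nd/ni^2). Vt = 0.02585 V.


Step 1: Compute Na*Nd/ni^2 = 1.99e+16 * 4.19e+16 / (1.5e10)^2 = 3.7058e+12
Step 2: ln(3.7058e+12) = 28.9409
Step 3: Vbi = 0.02585 * 28.9409 = 0.748 V

0.748


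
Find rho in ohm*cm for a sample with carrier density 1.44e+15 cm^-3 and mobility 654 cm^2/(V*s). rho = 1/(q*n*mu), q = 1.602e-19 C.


Step 1: sigma = q * n * mu = 1.602e-19 * 1.44e+15 * 654 = 1.50870e-01 S/cm
Step 2: rho = 1 / sigma = 1 / 1.50870e-01 = 6.628 ohm*cm

6.628


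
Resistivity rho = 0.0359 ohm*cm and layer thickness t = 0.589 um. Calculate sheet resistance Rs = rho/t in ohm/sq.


Step 1: Convert thickness to cm: t = 0.589 um = 5.8900e-05 cm
Step 2: Rs = rho / t = 0.0359 / 5.8900e-05
Step 3: Rs = 609.5 ohm/sq

609.5


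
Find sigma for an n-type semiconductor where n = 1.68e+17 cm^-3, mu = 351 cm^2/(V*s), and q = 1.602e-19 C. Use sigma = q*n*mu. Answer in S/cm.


Step 1: sigma = q * n * mu
Step 2: sigma = 1.602e-19 * 1.68e+17 * 351
Step 3: sigma = 9.447e+00 S/cm

9.447e+00


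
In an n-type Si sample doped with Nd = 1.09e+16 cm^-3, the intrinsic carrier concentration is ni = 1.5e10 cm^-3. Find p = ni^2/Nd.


Step 1: Since Nd >> ni, n ≈ Nd = 1.09e+16 cm^-3
Step 2: p = ni^2 / n = (1.5e10)^2 / 1.09e+16
Step 3: p = 2.25e20 / 1.09e+16 = 2.06e+04 cm^-3

2.06e+04


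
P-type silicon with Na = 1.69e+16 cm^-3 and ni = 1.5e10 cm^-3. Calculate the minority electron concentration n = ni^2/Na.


Step 1: Majority hole concentration p ≈ Na = 1.69e+16 cm^-3
Step 2: n = ni^2 / Na = (1.5e10)^2 / 1.69e+16
Step 3: n = 1.33e+04 cm^-3

1.33e+04


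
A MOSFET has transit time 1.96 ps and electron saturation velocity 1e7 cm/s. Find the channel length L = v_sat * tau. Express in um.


Step 1: tau in seconds = 1.96 ps * 1e-12 = 1.9600e-12 s
Step 2: L = v_sat * tau = 1e7 * 1.9600e-12 = 1.9600e-05 cm
Step 3: L in um = 1.9600e-05 * 1e4 = 0.196 um

0.196


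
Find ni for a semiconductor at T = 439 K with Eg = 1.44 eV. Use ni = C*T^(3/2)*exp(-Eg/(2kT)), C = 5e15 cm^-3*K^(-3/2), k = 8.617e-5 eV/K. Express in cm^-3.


Step 1: Compute kT = 8.617e-5 * 439 = 0.03782863 eV
Step 2: Exponent = -Eg/(2kT) = -1.44/(2*0.03782863) = -19.03320
Step 3: T^(3/2) = 439^1.5 = 9198.07
Step 4: ni = 5e15 * 9198.07 * exp(-19.03320) = 2.49e+11 cm^-3

2.49e+11


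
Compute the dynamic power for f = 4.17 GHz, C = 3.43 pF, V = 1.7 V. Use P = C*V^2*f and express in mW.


Step 1: V^2 = 1.7^2 = 2.89 V^2
Step 2: P = C*V^2*f = 3.43e-12 F * 2.89 * 4.17e9 Hz
Step 3: P = 4.1335959e-02 W
Step 4: P = 41.336 mW

41.336


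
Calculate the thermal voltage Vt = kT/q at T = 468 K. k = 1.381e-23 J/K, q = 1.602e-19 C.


Step 1: kT = 1.381e-23 * 468 = 6.46308e-21 J
Step 2: Vt = kT/q = 6.46308e-21 / 1.602e-19
Step 3: Vt = 0.04034 V

0.04034


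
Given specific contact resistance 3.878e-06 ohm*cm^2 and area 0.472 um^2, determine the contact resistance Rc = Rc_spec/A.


Step 1: Convert area to cm^2: 0.472 um^2 = 4.7200e-09 cm^2
Step 2: Rc = Rc_spec / A = 3.878e-06 / 4.7200e-09
Step 3: Rc = 8.22e+02 ohms

8.22e+02


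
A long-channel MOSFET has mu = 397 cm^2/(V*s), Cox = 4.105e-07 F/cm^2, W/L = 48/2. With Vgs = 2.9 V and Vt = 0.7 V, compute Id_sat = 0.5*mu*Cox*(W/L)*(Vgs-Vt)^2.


Step 1: Overdrive voltage Vov = Vgs - Vt = 2.9 - 0.7 = 2.2 V
Step 2: W/L = 48/2 = 24
Step 3: Id = 0.5 * 397 * 4.105e-07 * 24 * 2.2^2
Step 4: Id = 9.47e-03 A

9.47e-03


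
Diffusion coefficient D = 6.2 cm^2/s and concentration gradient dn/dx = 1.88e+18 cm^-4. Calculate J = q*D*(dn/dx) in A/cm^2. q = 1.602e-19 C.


Step 1: J = q * D * (dn/dx)
Step 2: J = 1.602e-19 * 6.2 * 1.88e+18
Step 3: J = 1.87e+00 A/cm^2

1.87e+00


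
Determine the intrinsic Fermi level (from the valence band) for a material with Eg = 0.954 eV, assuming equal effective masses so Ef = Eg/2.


Step 1: For an intrinsic semiconductor, the Fermi level sits at midgap.
Step 2: Ef = Eg / 2 = 0.954 / 2 = 0.477 eV

0.477


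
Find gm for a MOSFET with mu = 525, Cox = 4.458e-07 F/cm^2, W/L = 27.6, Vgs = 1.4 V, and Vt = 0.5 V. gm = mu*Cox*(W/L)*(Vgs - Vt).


Step 1: Vov = Vgs - Vt = 1.4 - 0.5 = 0.9 V
Step 2: gm = mu * Cox * (W/L) * Vov
Step 3: gm = 525 * 4.458e-07 * 27.6 * 0.9 = 5.81e-03 S

5.81e-03


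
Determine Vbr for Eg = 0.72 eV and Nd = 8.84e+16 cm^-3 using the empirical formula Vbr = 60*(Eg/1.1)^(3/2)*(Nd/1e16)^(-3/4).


Step 1: Eg/1.1 = 0.72/1.1 = 0.654545
Step 2: (Eg/1.1)^1.5 = 0.654545^1.5 = 0.529553
Step 3: (Nd/1e16)^(-0.75) = (8.84)^(-0.75) = 0.195057
Step 4: Vbr = 60 * 0.529553 * 0.195057 = 6.2 V

6.2


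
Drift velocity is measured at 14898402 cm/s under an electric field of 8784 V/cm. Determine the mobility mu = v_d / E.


Step 1: mu = v_d / E
Step 2: mu = 14898402 / 8784
Step 3: mu = 1696.08 cm^2/(V*s)

1696.08


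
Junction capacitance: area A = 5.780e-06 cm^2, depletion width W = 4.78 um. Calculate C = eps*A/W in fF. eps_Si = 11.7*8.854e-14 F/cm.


Step 1: eps_Si = 11.7 * 8.854e-14 = 1.035918e-12 F/cm
Step 2: W in cm = 4.78 * 1e-4 = 4.78e-04 cm
Step 3: C = 1.035918e-12 * 5.780e-06 / 4.78e-04 = 1.252637e-14 F
Step 4: C = 12.53 fF

12.53


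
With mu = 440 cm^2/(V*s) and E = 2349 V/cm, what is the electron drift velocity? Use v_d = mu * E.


Step 1: v_d = mu * E
Step 2: v_d = 440 * 2349 = 1033560
Step 3: v_d = 1.03e+06 cm/s

1.03e+06


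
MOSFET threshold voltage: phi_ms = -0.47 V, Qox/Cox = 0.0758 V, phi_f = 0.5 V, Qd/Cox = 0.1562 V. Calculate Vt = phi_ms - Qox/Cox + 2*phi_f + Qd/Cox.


Step 1: Vt = phi_ms - Qox/Cox + 2*phi_f + Qd/Cox
Step 2: Vt = -0.47 - 0.0758 + 2*0.5 + 0.1562
Step 3: Vt = -0.47 - 0.0758 + 1.0 + 0.1562
Step 4: Vt = 0.6104 V

0.6104


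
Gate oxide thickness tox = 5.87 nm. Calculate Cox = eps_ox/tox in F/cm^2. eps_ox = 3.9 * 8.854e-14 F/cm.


Step 1: eps_ox = 3.9 * 8.854e-14 = 3.45306e-13 F/cm
Step 2: tox in cm = 5.87 nm * 1e-7 = 5.8700e-07 cm
Step 3: Cox = 3.45306e-13 / 5.8700e-07 = 5.88e-07 F/cm^2

5.88e-07


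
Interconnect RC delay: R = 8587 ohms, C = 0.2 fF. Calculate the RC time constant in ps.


Step 1: tau = R * C
Step 2: tau = 8587 * 0.2 fF = 8587 * 2.0e-16 F
Step 3: tau = 1.7174e-12 s = 1.7174 ps

1.7174


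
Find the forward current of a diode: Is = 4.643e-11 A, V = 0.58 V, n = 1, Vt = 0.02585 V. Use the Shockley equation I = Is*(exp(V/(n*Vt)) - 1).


Step 1: V/(n*Vt) = 0.58/(1*0.02585) = 22.4371
Step 2: exp(22.4371) = 5.5502e+09
Step 3: I = 4.643e-11 * (5.5502e+09 - 1) = 2.58e-01 A

2.58e-01


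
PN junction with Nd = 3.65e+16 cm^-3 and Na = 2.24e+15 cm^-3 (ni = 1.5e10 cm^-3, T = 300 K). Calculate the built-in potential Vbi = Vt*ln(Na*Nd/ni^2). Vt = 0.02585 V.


Step 1: Compute Na*Nd/ni^2 = 2.24e+15 * 3.65e+16 / (1.5e10)^2 = 3.6338e+11
Step 2: ln(3.6338e+11) = 26.6187
Step 3: Vbi = 0.02585 * 26.6187 = 0.688 V

0.688


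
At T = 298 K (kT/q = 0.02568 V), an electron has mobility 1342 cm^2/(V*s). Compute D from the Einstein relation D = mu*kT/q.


Step 1: D = mu * (kT/q)
Step 2: D = 1342 * 0.02568
Step 3: D = 34.46 cm^2/s

34.46


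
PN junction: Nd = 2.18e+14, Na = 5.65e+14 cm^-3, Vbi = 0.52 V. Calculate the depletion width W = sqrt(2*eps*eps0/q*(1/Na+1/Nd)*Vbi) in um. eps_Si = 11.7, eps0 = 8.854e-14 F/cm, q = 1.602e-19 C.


Step 1: 1/Na + 1/Nd = 1/5.65e+14 + 1/2.18e+14 = 6.35707e-15
Step 2: 2*eps*eps0/q = 2*11.7*8.854e-14/1.602e-19 = 1.293281e+07
Step 3: W^2 = 1.293281e+07 * 6.35707e-15 * 0.52 = 4.27517e-08
Step 4: W = sqrt(4.27517e-08) = 2.068e-04 cm = 2.068 um

2.068


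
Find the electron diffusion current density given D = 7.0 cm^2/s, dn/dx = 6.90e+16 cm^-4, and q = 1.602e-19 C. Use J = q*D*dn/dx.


Step 1: J = q * D * (dn/dx)
Step 2: J = 1.602e-19 * 7.0 * 6.90e+16
Step 3: J = 7.74e-02 A/cm^2

7.74e-02


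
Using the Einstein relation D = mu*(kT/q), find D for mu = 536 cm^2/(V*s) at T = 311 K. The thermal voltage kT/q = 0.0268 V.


Step 1: D = mu * (kT/q)
Step 2: D = 536 * 0.0268
Step 3: D = 14.36 cm^2/s

14.36


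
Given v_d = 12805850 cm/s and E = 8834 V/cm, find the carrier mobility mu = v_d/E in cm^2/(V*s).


Step 1: mu = v_d / E
Step 2: mu = 12805850 / 8834
Step 3: mu = 1449.61 cm^2/(V*s)

1449.61


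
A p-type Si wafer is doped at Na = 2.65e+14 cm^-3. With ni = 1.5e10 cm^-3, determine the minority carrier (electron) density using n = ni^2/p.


Step 1: Majority hole concentration p ≈ Na = 2.65e+14 cm^-3
Step 2: n = ni^2 / Na = (1.5e10)^2 / 2.65e+14
Step 3: n = 8.49e+05 cm^-3

8.49e+05


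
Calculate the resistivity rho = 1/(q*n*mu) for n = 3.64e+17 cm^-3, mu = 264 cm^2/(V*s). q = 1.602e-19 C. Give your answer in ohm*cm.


Step 1: sigma = q * n * mu = 1.602e-19 * 3.64e+17 * 264 = 1.53946e+01 S/cm
Step 2: rho = 1 / sigma = 1 / 1.53946e+01 = 0.06496 ohm*cm

0.06496


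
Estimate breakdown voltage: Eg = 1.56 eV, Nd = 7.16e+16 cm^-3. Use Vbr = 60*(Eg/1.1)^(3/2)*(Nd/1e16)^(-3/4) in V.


Step 1: Eg/1.1 = 1.56/1.1 = 1.418182
Step 2: (Eg/1.1)^1.5 = 1.418182^1.5 = 1.688877
Step 3: (Nd/1e16)^(-0.75) = (7.16)^(-0.75) = 0.228463
Step 4: Vbr = 60 * 1.688877 * 0.228463 = 23.2 V

23.2


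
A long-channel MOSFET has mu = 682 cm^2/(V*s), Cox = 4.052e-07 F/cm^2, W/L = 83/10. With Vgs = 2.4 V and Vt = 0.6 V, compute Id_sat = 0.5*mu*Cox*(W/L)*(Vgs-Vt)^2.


Step 1: Overdrive voltage Vov = Vgs - Vt = 2.4 - 0.6 = 1.8 V
Step 2: W/L = 83/10 = 8.3
Step 3: Id = 0.5 * 682 * 4.052e-07 * 8.3 * 1.8^2
Step 4: Id = 3.72e-03 A

3.72e-03


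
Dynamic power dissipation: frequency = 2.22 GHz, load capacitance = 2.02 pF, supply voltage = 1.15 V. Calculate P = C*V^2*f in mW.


Step 1: V^2 = 1.15^2 = 1.3225 V^2
Step 2: P = C*V^2*f = 2.02e-12 F * 1.3225 * 2.22e9 Hz
Step 3: P = 5.930619e-03 W
Step 4: P = 5.931 mW

5.931


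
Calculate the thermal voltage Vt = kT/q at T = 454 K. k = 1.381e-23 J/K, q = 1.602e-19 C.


Step 1: kT = 1.381e-23 * 454 = 6.26974e-21 J
Step 2: Vt = kT/q = 6.26974e-21 / 1.602e-19
Step 3: Vt = 0.03914 V

0.03914


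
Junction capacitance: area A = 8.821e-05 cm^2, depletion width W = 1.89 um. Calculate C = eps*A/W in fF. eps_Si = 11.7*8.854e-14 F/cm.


Step 1: eps_Si = 11.7 * 8.854e-14 = 1.035918e-12 F/cm
Step 2: W in cm = 1.89 * 1e-4 = 1.89e-04 cm
Step 3: C = 1.035918e-12 * 8.821e-05 / 1.89e-04 = 4.834832e-13 F
Step 4: C = 483.48 fF

483.48


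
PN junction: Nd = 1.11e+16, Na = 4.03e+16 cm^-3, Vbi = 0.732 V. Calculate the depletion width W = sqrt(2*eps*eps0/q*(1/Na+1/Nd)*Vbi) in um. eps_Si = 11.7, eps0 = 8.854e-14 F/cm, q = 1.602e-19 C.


Step 1: 1/Na + 1/Nd = 1/4.03e+16 + 1/1.11e+16 = 1.14904e-16
Step 2: 2*eps*eps0/q = 2*11.7*8.854e-14/1.602e-19 = 1.293281e+07
Step 3: W^2 = 1.293281e+07 * 1.14904e-16 * 0.732 = 1.08778e-09
Step 4: W = sqrt(1.08778e-09) = 3.298e-05 cm = 0.3298 um

0.3298


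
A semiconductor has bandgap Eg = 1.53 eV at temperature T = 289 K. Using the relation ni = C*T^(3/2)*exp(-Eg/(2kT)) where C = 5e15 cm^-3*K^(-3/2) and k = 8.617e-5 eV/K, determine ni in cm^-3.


Step 1: Compute kT = 8.617e-5 * 289 = 0.02490313 eV
Step 2: Exponent = -Eg/(2kT) = -1.53/(2*0.02490313) = -30.71903
Step 3: T^(3/2) = 289^1.5 = 4913.00
Step 4: ni = 5e15 * 4913.00 * exp(-30.71903) = 1.12e+06 cm^-3

1.12e+06


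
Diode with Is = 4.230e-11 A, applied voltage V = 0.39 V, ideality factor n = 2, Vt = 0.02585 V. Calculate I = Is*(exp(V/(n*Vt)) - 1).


Step 1: V/(n*Vt) = 0.39/(2*0.02585) = 7.5435
Step 2: exp(7.5435) = 1.8884e+03
Step 3: I = 4.230e-11 * (1.8884e+03 - 1) = 7.98e-08 A

7.98e-08


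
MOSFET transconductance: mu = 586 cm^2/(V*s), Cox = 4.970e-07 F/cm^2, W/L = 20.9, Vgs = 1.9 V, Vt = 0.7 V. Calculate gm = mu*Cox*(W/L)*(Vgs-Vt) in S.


Step 1: Vov = Vgs - Vt = 1.9 - 0.7 = 1.2 V
Step 2: gm = mu * Cox * (W/L) * Vov
Step 3: gm = 586 * 4.970e-07 * 20.9 * 1.2 = 7.30e-03 S

7.30e-03


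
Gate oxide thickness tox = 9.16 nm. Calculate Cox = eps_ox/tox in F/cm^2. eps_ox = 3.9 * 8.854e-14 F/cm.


Step 1: eps_ox = 3.9 * 8.854e-14 = 3.45306e-13 F/cm
Step 2: tox in cm = 9.16 nm * 1e-7 = 9.1600e-07 cm
Step 3: Cox = 3.45306e-13 / 9.1600e-07 = 3.77e-07 F/cm^2

3.77e-07


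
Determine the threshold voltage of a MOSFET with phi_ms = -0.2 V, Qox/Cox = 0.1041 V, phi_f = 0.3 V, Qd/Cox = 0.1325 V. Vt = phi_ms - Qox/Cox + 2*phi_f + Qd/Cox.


Step 1: Vt = phi_ms - Qox/Cox + 2*phi_f + Qd/Cox
Step 2: Vt = -0.2 - 0.1041 + 2*0.3 + 0.1325
Step 3: Vt = -0.2 - 0.1041 + 0.6 + 0.1325
Step 4: Vt = 0.4284 V

0.4284


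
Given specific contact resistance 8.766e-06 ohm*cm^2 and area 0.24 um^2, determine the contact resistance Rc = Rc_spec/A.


Step 1: Convert area to cm^2: 0.24 um^2 = 2.4000e-09 cm^2
Step 2: Rc = Rc_spec / A = 8.766e-06 / 2.4000e-09
Step 3: Rc = 3.65e+03 ohms

3.65e+03


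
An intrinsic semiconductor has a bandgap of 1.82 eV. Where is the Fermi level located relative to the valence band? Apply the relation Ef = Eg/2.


Step 1: For an intrinsic semiconductor, the Fermi level sits at midgap.
Step 2: Ef = Eg / 2 = 1.82 / 2 = 0.91 eV

0.91


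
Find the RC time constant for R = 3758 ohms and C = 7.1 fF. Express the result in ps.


Step 1: tau = R * C
Step 2: tau = 3758 * 7.1 fF = 3758 * 7.1e-15 F
Step 3: tau = 2.66818e-11 s = 26.6818 ps

26.6818


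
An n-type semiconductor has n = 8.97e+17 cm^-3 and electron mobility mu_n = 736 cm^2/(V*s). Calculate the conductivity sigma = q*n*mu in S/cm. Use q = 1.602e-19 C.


Step 1: sigma = q * n * mu
Step 2: sigma = 1.602e-19 * 8.97e+17 * 736
Step 3: sigma = 1.058e+02 S/cm

1.058e+02


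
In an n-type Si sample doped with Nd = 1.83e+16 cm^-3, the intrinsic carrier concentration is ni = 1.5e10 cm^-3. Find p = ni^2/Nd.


Step 1: Since Nd >> ni, n ≈ Nd = 1.83e+16 cm^-3
Step 2: p = ni^2 / n = (1.5e10)^2 / 1.83e+16
Step 3: p = 2.25e20 / 1.83e+16 = 1.23e+04 cm^-3

1.23e+04


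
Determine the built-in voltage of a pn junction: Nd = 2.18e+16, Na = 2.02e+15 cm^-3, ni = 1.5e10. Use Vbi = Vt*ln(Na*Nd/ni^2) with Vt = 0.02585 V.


Step 1: Compute Na*Nd/ni^2 = 2.02e+15 * 2.18e+16 / (1.5e10)^2 = 1.9572e+11
Step 2: ln(1.9572e+11) = 26.0000
Step 3: Vbi = 0.02585 * 26.0000 = 0.672 V

0.672


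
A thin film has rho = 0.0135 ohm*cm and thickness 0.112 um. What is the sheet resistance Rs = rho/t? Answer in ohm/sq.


Step 1: Convert thickness to cm: t = 0.112 um = 1.1200e-05 cm
Step 2: Rs = rho / t = 0.0135 / 1.1200e-05
Step 3: Rs = 1205.4 ohm/sq

1205.4


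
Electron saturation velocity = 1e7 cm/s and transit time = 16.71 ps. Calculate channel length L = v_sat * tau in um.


Step 1: tau in seconds = 16.71 ps * 1e-12 = 1.6710e-11 s
Step 2: L = v_sat * tau = 1e7 * 1.6710e-11 = 1.6710e-04 cm
Step 3: L in um = 1.6710e-04 * 1e4 = 1.671 um

1.671


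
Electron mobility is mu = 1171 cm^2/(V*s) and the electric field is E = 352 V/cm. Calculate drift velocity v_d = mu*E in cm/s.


Step 1: v_d = mu * E
Step 2: v_d = 1171 * 352 = 412192
Step 3: v_d = 4.12e+05 cm/s

4.12e+05


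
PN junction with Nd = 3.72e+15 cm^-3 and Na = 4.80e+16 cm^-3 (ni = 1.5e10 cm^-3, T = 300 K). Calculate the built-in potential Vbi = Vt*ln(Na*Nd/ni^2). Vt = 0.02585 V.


Step 1: Compute Na*Nd/ni^2 = 4.80e+16 * 3.72e+15 / (1.5e10)^2 = 7.9360e+11
Step 2: ln(7.9360e+11) = 27.3998
Step 3: Vbi = 0.02585 * 27.3998 = 0.708 V

0.708


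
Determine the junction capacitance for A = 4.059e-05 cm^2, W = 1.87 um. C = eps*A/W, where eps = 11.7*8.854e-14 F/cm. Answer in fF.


Step 1: eps_Si = 11.7 * 8.854e-14 = 1.035918e-12 F/cm
Step 2: W in cm = 1.87 * 1e-4 = 1.87e-04 cm
Step 3: C = 1.035918e-12 * 4.059e-05 / 1.87e-04 = 2.248551e-13 F
Step 4: C = 224.86 fF

224.86


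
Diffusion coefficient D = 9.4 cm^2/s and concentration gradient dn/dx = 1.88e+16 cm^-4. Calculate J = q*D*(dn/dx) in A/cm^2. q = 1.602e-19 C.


Step 1: J = q * D * (dn/dx)
Step 2: J = 1.602e-19 * 9.4 * 1.88e+16
Step 3: J = 2.83e-02 A/cm^2

2.83e-02


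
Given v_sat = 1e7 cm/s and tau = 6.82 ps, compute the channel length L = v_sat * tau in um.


Step 1: tau in seconds = 6.82 ps * 1e-12 = 6.8200e-12 s
Step 2: L = v_sat * tau = 1e7 * 6.8200e-12 = 6.8200e-05 cm
Step 3: L in um = 6.8200e-05 * 1e4 = 0.682 um

0.682


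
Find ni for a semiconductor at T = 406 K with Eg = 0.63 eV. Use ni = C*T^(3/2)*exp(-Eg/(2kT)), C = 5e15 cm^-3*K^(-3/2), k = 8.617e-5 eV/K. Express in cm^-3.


Step 1: Compute kT = 8.617e-5 * 406 = 0.03498502 eV
Step 2: Exponent = -Eg/(2kT) = -0.63/(2*0.03498502) = -9.00385
Step 3: T^(3/2) = 406^1.5 = 8180.67
Step 4: ni = 5e15 * 8180.67 * exp(-9.00385) = 5.03e+15 cm^-3

5.03e+15


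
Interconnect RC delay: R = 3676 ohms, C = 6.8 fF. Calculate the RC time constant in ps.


Step 1: tau = R * C
Step 2: tau = 3676 * 6.8 fF = 3676 * 6.8e-15 F
Step 3: tau = 2.49968e-11 s = 24.9968 ps

24.9968


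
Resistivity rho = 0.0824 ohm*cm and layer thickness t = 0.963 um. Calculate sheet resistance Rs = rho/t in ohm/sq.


Step 1: Convert thickness to cm: t = 0.963 um = 9.6300e-05 cm
Step 2: Rs = rho / t = 0.0824 / 9.6300e-05
Step 3: Rs = 855.7 ohm/sq

855.7


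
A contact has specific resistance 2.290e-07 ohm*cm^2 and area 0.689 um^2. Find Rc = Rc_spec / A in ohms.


Step 1: Convert area to cm^2: 0.689 um^2 = 6.8900e-09 cm^2
Step 2: Rc = Rc_spec / A = 2.290e-07 / 6.8900e-09
Step 3: Rc = 3.32e+01 ohms

3.32e+01


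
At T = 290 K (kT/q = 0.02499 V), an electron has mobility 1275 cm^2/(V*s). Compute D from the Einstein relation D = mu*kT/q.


Step 1: D = mu * (kT/q)
Step 2: D = 1275 * 0.02499
Step 3: D = 31.86 cm^2/s

31.86


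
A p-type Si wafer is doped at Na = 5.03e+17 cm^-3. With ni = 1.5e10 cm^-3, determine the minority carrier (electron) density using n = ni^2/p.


Step 1: Majority hole concentration p ≈ Na = 5.03e+17 cm^-3
Step 2: n = ni^2 / Na = (1.5e10)^2 / 5.03e+17
Step 3: n = 4.47e+02 cm^-3

4.47e+02


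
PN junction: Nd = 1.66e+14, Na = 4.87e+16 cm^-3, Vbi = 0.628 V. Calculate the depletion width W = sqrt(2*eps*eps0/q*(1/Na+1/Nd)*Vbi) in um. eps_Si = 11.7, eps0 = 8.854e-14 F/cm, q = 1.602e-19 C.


Step 1: 1/Na + 1/Nd = 1/4.87e+16 + 1/1.66e+14 = 6.04463e-15
Step 2: 2*eps*eps0/q = 2*11.7*8.854e-14/1.602e-19 = 1.293281e+07
Step 3: W^2 = 1.293281e+07 * 6.04463e-15 * 0.628 = 4.90933e-08
Step 4: W = sqrt(4.90933e-08) = 2.216e-04 cm = 2.216 um

2.216
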